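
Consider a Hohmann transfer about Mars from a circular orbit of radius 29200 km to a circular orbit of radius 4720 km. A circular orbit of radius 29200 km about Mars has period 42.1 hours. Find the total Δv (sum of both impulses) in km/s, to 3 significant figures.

Δv = 1.51 km/s

From Kepler's third law T² = 4π²r³/μ at r = 29200 km, T = 42.1 hours = 42.1 × 3600 s = 1.5156×10^5 s: μ = 4π²r³/T² = 42789.7 km³/s².
The Hohmann ellipse has a_t = (r₁ + r₂)/2 = 16960 km.
Circular speed at r₁: v₁ = √(μ/r₁) = √(42789.7/29200) = 1.2105 km/s.
Transfer-orbit speed at r₁ (v² = μ(2/r − 1/a)): v_a = √[μ(2/r₁ − 1/a_t)] = 0.63861 km/s.
First burn Δv₁ = |v_a − v₁| = 0.5719 km/s.
Circular speed at r₂: v₂ = √(μ/r₂) = 3.0109 km/s.
Transfer-orbit speed at r₂: v_p = √[μ(2/r₂ − 1/a_t)] = 3.9507 km/s.
Second burn Δv₂ = |v₂ − v_p| = 0.9398 km/s.
Total Δv = Δv₁ + Δv₂ = 1.512 km/s.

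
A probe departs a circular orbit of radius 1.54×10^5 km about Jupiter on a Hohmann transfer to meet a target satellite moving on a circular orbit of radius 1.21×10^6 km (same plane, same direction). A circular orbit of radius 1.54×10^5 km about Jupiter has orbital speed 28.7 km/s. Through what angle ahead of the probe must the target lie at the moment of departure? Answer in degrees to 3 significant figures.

From the circular-orbit relation v² = μ/r at r = 1.54×10^5 km: μ = v²r = (28.7)² × 1.54×10^5 = 1.26848×10^8 km³/s².
The Hohmann ellipse has a_t = (r₁ + r₂)/2 = 6.820×10^5 km.
The half-period of the transfer ellipse is t = π√(a_t³/μ) = 1.571×10^5 s.
Target angular speed ω₂ = √(μ/r₂³) = 8.462×10^-6 rad/s.
Angle swept by the target during transfer: ω₂·t = 1.3294 rad = 76.17°.
The probe traverses 180° on the transfer ellipse, so the target must lead by 180° − 76.17° = 104°.

φ = 104°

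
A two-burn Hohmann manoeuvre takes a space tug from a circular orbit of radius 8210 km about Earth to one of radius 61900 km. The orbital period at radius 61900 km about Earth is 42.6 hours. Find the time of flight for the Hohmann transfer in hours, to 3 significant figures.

From Kepler's third law T² = 4π²r³/μ at r = 61900 km, T = 42.6 hours = 42.6 × 3600 s = 1.5336×10^5 s: μ = 4π²r³/T² = 3.98114×10^5 km³/s².
Transfer-ellipse semi-major axis a_t = (r₁ + r₂)/2 = (8210 + 61900)/2 = 35055 km.
Transfer time t = π√(a_t³/μ) = π√((35055)³ / 3.98114×10^5) = 32680 s.
Converting: 32680 s ÷ 3600 s/hour = 9.08 hours.

t = 9.08 hours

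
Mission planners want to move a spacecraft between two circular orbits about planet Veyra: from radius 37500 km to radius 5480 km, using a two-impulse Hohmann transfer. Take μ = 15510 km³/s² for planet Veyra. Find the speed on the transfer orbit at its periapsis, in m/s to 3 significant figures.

The Hohmann ellipse has a_t = (r₁ + r₂)/2 = 21490 km.
At periapsis, r = 5480 km.
Vis-viva: v = √[μ(2/r − 1/a_t)] = √[15510 × (2/5480 − 1/21490)] = 2.222 km/s.

v = 2220 m/s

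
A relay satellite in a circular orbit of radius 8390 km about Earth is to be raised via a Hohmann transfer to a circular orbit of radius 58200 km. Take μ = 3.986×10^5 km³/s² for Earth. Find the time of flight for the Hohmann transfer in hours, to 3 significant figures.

t = 8.40 hours

The Hohmann ellipse has a_t = (r₁ + r₂)/2 = 33295 km.
Transfer time t = π√(a_t³/μ) = π√((33295)³ / 3.986×10^5) = 30230 s.
Converting: 30230 s ÷ 3600 s/hour = 8.40 hours.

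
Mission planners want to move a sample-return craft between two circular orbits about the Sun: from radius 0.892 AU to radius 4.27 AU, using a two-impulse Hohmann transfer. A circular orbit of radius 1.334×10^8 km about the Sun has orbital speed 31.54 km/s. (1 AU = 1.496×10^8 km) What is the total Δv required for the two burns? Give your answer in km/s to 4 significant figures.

Δv = 14.97 km/s

From the circular-orbit relation v² = μ/r at r = 1.334×10^8 km: μ = v²r = (31.54)² × 1.334×10^8 = 1.32703×10^11 km³/s².
In km: r₁ = 0.892 × 1.496×10^8 = 1.334432×10^8 km; r₂ = 4.27 × 1.496×10^8 = 6.38792×10^8 km.
The Hohmann ellipse has a_t = (r₁ + r₂)/2 = 3.861176×10^8 km.
Circular speed at r₁: v₁ = √(μ/r₁) = √(1.32703×10^11/1.334432×10^8) = 31.535 km/s.
Transfer-orbit speed at r₁ (vis-viva): v_p = √[μ(2/r₁ − 1/a_t)] = 40.561 km/s.
First burn Δv₁ = |v_p − v₁| = 9.026 km/s.
At r₂, v₂ = √(μ/r₂) = 14.413 km/s.
Transfer-orbit speed at r₂: v_a = √[μ(2/r₂ − 1/a_t)] = 8.4732 km/s.
Second burn Δv₂ = |v₂ − v_a| = 5.940 km/s.
Total Δv = Δv₁ + Δv₂ = 14.97 km/s.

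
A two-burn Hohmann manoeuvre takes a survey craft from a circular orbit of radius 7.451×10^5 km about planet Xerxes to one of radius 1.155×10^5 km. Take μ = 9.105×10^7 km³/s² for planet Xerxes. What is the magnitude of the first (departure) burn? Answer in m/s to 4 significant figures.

Δv₁ = 5327 m/s

Transfer-ellipse semi-major axis a_t = (r₁ + r₂)/2 = (7.451×10^5 + 1.155×10^5)/2 = 4.303×10^5 km.
Circular speed at r = 7.451×10^5 km: v_c = √(μ/r) = 11.054 km/s.
Transfer-orbit speed at the same r (vis-viva, a = a_t): v_t = √[μ(2/r − 1/a_t)] = 5.7271 km/s.
Δv₁ = |v_t − v_c| = |5.7271 − 11.054| = 5.327 km/s.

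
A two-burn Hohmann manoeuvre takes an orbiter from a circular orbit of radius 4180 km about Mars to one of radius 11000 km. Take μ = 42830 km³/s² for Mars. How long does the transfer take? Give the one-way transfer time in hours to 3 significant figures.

Semi-major axis of the transfer orbit: a_t = (4180 + 11000)/2 = 7590 km.
Transfer time t = π√(a_t³/μ) = π√((7590)³ / 42830) = 10040 s.
Converting: 10040 s ÷ 3600 s/hour = 2.79 hours.

t = 2.79 hours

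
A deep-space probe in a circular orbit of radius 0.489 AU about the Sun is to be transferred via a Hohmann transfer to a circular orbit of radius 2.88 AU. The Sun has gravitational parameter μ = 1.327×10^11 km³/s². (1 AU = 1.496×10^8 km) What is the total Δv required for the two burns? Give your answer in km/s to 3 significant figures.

In km: r₁ = 0.489 × 1.496×10^8 = 7.31544×10^7 km; r₂ = 2.88 × 1.496×10^8 = 4.30848×10^8 km.
Semi-major axis of the transfer orbit: a_t = (7.31544×10^7 + 4.30848×10^8)/2 = 2.520012×10^8 km.
Circular speed at r₁: v₁ = √(μ/r₁) = √(1.327×10^11/7.31544×10^7) = 42.59 km/s.
Transfer-orbit speed at r₁ (v² = μ(2/r − 1/a)): v_p = √[μ(2/r₁ − 1/a_t)] = 55.69 km/s.
First burn Δv₁ = |v_p − v₁| = 13.10 km/s.
At r₂, v₂ = √(μ/r₂) = 17.55 km/s.
Transfer-orbit speed at r₂: v_a = √[μ(2/r₂ − 1/a_t)] = 9.456 km/s.
Second burn Δv₂ = |v₂ − v_a| = 8.094 km/s.
Δv = Δv₁ + Δv₂ = 13.10 + 8.094 = 21.19 km/s.

Δv = 21.2 km/s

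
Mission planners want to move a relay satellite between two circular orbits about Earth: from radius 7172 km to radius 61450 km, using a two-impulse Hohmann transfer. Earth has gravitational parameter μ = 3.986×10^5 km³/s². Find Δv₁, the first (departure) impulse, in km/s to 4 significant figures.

Semi-major axis of the transfer orbit: a_t = (7172 + 61450)/2 = 34311 km.
On the circular orbit at r = 7172 km, v_c = √(μ/r) = 7.455 km/s.
Transfer-orbit speed at the same r (vis-viva, a = a_t): v_t = √[μ(2/r − 1/a_t)] = 9.977 km/s.
Δv₁ = |v_t − v_c| = |9.977 − 7.455| = 2.522 km/s.

Δv₁ = 2.522 km/s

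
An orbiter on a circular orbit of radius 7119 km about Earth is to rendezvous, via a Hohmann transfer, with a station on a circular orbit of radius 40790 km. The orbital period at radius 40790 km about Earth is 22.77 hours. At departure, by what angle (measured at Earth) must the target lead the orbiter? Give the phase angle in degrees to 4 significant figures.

φ = 98.99°

From Kepler's third law T² = 4π²r³/μ at r = 40790 km, T = 22.77 hours = 22.77 × 3600 s = 81972 s: μ = 4π²r³/T² = 3.98740×10^5 km³/s².
The Hohmann ellipse has a_t = (r₁ + r₂)/2 = 23954.5 km.
Transfer time t = π√(a_t³/μ) = 18445.3 s.
Target angular speed ω₂ = √(μ/r₂³) = 7.66504×10^-5 rad/s.
Angle swept by the target during transfer: ω₂·t = 1.41384 rad = 81.01°.
The orbiter traverses 180° on the transfer ellipse, so the target must lead by 180° − 81.01° = 98.99°.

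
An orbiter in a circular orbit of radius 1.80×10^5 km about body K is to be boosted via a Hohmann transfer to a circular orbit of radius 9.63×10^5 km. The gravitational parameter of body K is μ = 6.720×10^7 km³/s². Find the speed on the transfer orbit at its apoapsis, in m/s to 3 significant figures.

v = 4690 m/s

The Hohmann ellipse has a_t = (r₁ + r₂)/2 = 5.715×10^5 km.
The apoapsis of the transfer ellipse is at r = 9.630×10^5 km.
Vis-viva: v = √[μ(2/r − 1/a_t)] = √[6.720×10^7 × (2/9.630×10^5 − 1/5.715×10^5)] = 4.688 km/s.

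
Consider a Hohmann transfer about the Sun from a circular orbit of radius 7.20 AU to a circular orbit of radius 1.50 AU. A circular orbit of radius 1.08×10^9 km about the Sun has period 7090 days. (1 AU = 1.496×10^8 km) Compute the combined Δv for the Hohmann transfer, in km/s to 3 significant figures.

Δv = 11.5 km/s

From Kepler's third law T² = 4π²r³/μ at r = 1.08×10^9 km, T = 7090 days = 7090 × 86400 s = 6.12576×10^8 s: μ = 4π²r³/T² = 1.32529×10^11 km³/s².
In km: r₁ = 7.20 × 1.496×10^8 = 1.07712×10^9 km; r₂ = 1.50 × 1.496×10^8 = 2.244×10^8 km.
The Hohmann ellipse has a_t = (r₁ + r₂)/2 = 6.5076×10^8 km.
At r₁ the circular-orbit speed is v₁ = √(μ/r₁) = 11.0923 km/s.
On the transfer ellipse at r₁, vis-viva gives v_a = √[μ(2/r₁ − 1/a_t)] = 6.51365 km/s.
First burn Δv₁ = |v_a − v₁| = 4.579 km/s.
At r₂, v₂ = √(μ/r₂) = 24.3021 km/s.
Transfer-orbit speed at r₂: v_p = √[μ(2/r₂ − 1/a_t)] = 31.2655 km/s.
Second burn Δv₂ = |v₂ − v_p| = 6.963 km/s.
Total Δv = Δv₁ + Δv₂ = 11.54 km/s.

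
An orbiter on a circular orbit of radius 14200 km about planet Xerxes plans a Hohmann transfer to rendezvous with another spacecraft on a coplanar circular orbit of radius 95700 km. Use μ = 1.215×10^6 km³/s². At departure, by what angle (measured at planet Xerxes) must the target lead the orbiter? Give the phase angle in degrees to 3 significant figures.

Transfer-ellipse semi-major axis a_t = (r₁ + r₂)/2 = (14200 + 95700)/2 = 54950 km.
Transfer time t = π√(a_t³/μ) = 36710 s.
The target's mean motion on its circular orbit is ω₂ = √(μ/r₂³) = 3.723×10^-5 rad/s.
Angle swept by the target during transfer: ω₂·t = 1.367 rad = 78.32°.
Arrival is 180° from departure on the ellipse, so φ = 180° − 78.32° = 102°.

φ = 102°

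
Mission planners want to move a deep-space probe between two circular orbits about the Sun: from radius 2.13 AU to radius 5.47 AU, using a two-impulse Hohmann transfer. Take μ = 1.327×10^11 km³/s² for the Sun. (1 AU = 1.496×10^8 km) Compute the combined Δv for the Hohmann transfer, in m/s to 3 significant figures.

In km: r₁ = 2.13 × 1.496×10^8 = 3.18648×10^8 km; r₂ = 5.47 × 1.496×10^8 = 8.18312×10^8 km.
The Hohmann ellipse has a_t = (r₁ + r₂)/2 = 5.6848×10^8 km.
Circular speed at r₁: v₁ = √(μ/r₁) = √(1.327×10^11/3.18648×10^8) = 20.407 km/s.
Transfer-orbit speed at r₁ (vis-viva): v_p = √[μ(2/r₁ − 1/a_t)] = 24.484 km/s.
First burn Δv₁ = |v_p − v₁| = 4.077 km/s.
At r₂, v₂ = √(μ/r₂) = 12.734 km/s.
Transfer-orbit speed at r₂: v_a = √[μ(2/r₂ − 1/a_t)] = 9.5340 km/s.
Second burn Δv₂ = |v₂ − v_a| = 3.200 km/s.
Δv = Δv₁ + Δv₂ = 4.077 + 3.200 = 7.277 km/s.

Δv = 7280 m/s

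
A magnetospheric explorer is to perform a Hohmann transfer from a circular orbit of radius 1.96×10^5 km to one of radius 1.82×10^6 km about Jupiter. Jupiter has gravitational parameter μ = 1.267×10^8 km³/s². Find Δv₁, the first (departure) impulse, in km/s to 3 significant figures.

Δv₁ = 8.74 km/s

Transfer-ellipse semi-major axis a_t = (r₁ + r₂)/2 = (1.960×10^5 + 1.820×10^6)/2 = 1.008×10^6 km.
On the circular orbit at r = 1.960×10^5 km, v_c = √(μ/r) = 25.425 km/s.
Vis-viva on the transfer ellipse at r = 1.960×10^5 km gives v_t = √[μ(2/r − 1/a_t)] = 34.164 km/s.
Δv₁ = |v_t − v_c| = |34.164 − 25.425| = 8.739 km/s.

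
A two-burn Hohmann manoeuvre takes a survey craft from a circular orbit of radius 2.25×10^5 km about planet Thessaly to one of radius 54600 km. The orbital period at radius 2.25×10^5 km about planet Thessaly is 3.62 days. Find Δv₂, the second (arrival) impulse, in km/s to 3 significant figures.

From Kepler's third law T² = 4π²r³/μ at r = 2.25×10^5 km, T = 3.62 days = 3.62 × 86400 s = 3.12768×10^5 s: μ = 4π²r³/T² = 4.59687×10^6 km³/s².
Transfer-ellipse semi-major axis a_t = (r₁ + r₂)/2 = (2.250×10^5 + 54600)/2 = 1.398×10^5 km.
Circular speed at r = 54600 km: v_c = √(μ/r) = 9.1756 km/s.
Vis-viva on the transfer ellipse at r = 54600 km gives v_t = √[μ(2/r − 1/a_t)] = 11.641 km/s.
Δv₂ = |v_t − v_c| = |11.641 − 9.1756| = 2.465 km/s.

Δv₂ = 2.46 km/s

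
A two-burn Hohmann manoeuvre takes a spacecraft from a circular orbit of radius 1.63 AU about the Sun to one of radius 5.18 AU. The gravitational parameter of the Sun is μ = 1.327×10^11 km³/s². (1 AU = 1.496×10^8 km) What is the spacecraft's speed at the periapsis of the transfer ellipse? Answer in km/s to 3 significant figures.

In km: r₁ = 1.63 × 1.496×10^8 = 2.43848×10^8 km; r₂ = 5.18 × 1.496×10^8 = 7.74928×10^8 km.
Semi-major axis of the transfer orbit: a_t = (2.43848×10^8 + 7.74928×10^8)/2 = 5.09388×10^8 km.
At periapsis, r = 2.43848×10^8 km.
Applying v² = μ(2/r − 1/a_t): v = 28.77 km/s.

v = 28.8 km/s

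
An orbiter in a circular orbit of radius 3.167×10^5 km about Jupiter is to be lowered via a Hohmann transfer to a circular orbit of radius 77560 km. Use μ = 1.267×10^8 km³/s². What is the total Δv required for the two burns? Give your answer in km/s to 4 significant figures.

Δv = 18.27 km/s

The Hohmann ellipse has a_t = (r₁ + r₂)/2 = 1.9713×10^5 km.
Circular speed at r₁: v₁ = √(μ/r₁) = √(1.267×10^8/3.167×10^5) = 20.002 km/s.
Transfer-orbit speed at r₁ (vis-viva equation): v_a = √[μ(2/r₁ − 1/a_t)] = 12.546 km/s.
First burn Δv₁ = |v_a − v₁| = 7.456 km/s.
Circular speed at r₂: v₂ = √(μ/r₂) = 40.42 km/s.
Transfer-orbit speed at r₂: v_p = √[μ(2/r₂ − 1/a_t)] = 51.23 km/s.
Second burn Δv₂ = |v₂ − v_p| = 10.81 km/s.
Total Δv = Δv₁ + Δv₂ = 18.27 km/s.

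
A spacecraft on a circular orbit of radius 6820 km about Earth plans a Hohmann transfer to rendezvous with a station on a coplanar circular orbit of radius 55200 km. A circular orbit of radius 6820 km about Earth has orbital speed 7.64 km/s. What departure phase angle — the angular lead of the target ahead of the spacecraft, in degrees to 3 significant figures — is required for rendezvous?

φ = 104°

From the circular-orbit relation v² = μ/r at r = 6820 km: μ = v²r = (7.64)² × 6820 = 3.98081×10^5 km³/s².
The Hohmann ellipse has a_t = (r₁ + r₂)/2 = 31010 km.
The half-period of the transfer ellipse is t = π√(a_t³/μ) = 27190 s.
The target's mean motion on its circular orbit is ω₂ = √(μ/r₂³) = 4.865×10^-5 rad/s.
Angle swept by the target during transfer: ω₂·t = 1.3228 rad = 75.79°.
Arrival is 180° from departure on the ellipse, so φ = 180° − 75.79° = 104°.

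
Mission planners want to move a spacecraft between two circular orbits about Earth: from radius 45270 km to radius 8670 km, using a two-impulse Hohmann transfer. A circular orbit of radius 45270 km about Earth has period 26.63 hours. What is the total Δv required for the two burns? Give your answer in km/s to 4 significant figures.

From Kepler's third law T² = 4π²r³/μ at r = 45270 km, T = 26.63 hours = 26.63 × 3600 s = 95868 s: μ = 4π²r³/T² = 3.98514×10^5 km³/s².
Transfer-ellipse semi-major axis a_t = (r₁ + r₂)/2 = (45270 + 8670)/2 = 26970 km.
Circular speed at r₁: v₁ = √(μ/r₁) = √(3.98514×10^5/45270) = 2.967 km/s.
Transfer-orbit speed at r₁ (vis-viva): v_a = √[μ(2/r₁ − 1/a_t)] = 1.682 km/s.
First burn Δv₁ = |v_a − v₁| = 1.285 km/s.
At r₂, v₂ = √(μ/r₂) = 6.780 km/s.
Transfer-orbit speed at r₂: v_p = √[μ(2/r₂ − 1/a_t)] = 8.784 km/s.
Second burn Δv₂ = |v₂ − v_p| = 2.004 km/s.
Δv = Δv₁ + Δv₂ = 1.285 + 2.004 = 3.289 km/s.

Δv = 3.289 km/s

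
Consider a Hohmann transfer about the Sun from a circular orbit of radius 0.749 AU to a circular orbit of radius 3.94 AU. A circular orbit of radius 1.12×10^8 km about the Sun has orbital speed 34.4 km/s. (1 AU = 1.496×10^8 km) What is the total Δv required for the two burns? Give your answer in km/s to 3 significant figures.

From the circular-orbit relation v² = μ/r at r = 1.12×10^8 km: μ = v²r = (34.4)² × 1.12×10^8 = 1.32536×10^11 km³/s².
In km: r₁ = 0.749 × 1.496×10^8 = 1.120504×10^8 km; r₂ = 3.94 × 1.496×10^8 = 5.89424×10^8 km.
Transfer-ellipse semi-major axis a_t = (r₁ + r₂)/2 = (1.120504×10^8 + 5.89424×10^8)/2 = 3.507372×10^8 km.
Circular speed at r₁: v₁ = √(μ/r₁) = √(1.32536×10^11/1.120504×10^8) = 34.39 km/s.
On the transfer ellipse at r₁, vis-viva gives v_p = √[μ(2/r₁ − 1/a_t)] = 44.58 km/s.
First burn Δv₁ = |v_p − v₁| = 10.19 km/s.
Circular speed at r₂: v₂ = √(μ/r₂) = 14.9952 km/s.
Transfer-orbit speed at r₂: v_a = √[μ(2/r₂ − 1/a_t)] = 8.47558 km/s.
Second burn Δv₂ = |v₂ − v_a| = 6.520 km/s.
Δv = Δv₁ + Δv₂ = 10.19 + 6.520 = 16.71 km/s.

Δv = 16.7 km/s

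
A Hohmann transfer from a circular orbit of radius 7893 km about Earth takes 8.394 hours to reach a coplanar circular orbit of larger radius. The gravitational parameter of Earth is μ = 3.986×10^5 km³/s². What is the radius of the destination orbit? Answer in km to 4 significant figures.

Transfer time t = 8.394 hours = 30218.4 s, and t = π√(a_t³/μ).
So a_t = (μ t²/π²)^(1/3) = (3.986×10^5 × (30218.4)² / π²)^(1/3) = 33286 km.
Since a_t = (r₁ + r₂)/2, r₂ = 2a_t − r₁ = 2×33286 − 7893 = 58679 km.

r₂ = 58680 km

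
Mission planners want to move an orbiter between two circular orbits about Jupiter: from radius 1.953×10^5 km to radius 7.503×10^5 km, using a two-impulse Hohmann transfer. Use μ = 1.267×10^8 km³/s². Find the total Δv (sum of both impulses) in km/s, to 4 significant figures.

Semi-major axis of the transfer orbit: a_t = (1.953×10^5 + 7.503×10^5)/2 = 4.728×10^5 km.
Circular speed at r₁: v₁ = √(μ/r₁) = √(1.267×10^8/1.953×10^5) = 25.470 km/s.
Transfer-orbit speed at r₁ (vis-viva equation): v_p = √[μ(2/r₁ − 1/a_t)] = 32.086 km/s.
First burn Δv₁ = |v_p − v₁| = 6.616 km/s.
Circular speed at r₂: v₂ = √(μ/r₂) = 12.995 km/s.
Transfer-orbit speed at r₂: v_a = √[μ(2/r₂ − 1/a_t)] = 8.3519 km/s.
Second burn Δv₂ = |v₂ − v_a| = 4.643 km/s.
Total Δv = Δv₁ + Δv₂ = 11.26 km/s.

Δv = 11.26 km/s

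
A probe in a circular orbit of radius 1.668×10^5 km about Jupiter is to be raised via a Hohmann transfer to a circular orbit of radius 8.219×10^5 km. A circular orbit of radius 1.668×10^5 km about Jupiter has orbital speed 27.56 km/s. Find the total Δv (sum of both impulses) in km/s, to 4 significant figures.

Δv = 13.18 km/s

From the circular-orbit relation v² = μ/r at r = 1.668×10^5 km: μ = v²r = (27.56)² × 1.668×10^5 = 1.26694×10^8 km³/s².
Transfer-ellipse semi-major axis a_t = (r₁ + r₂)/2 = (1.668×10^5 + 8.219×10^5)/2 = 4.9435×10^5 km.
At r₁ the circular-orbit speed is v₁ = √(μ/r₁) = 27.560 km/s.
On the transfer ellipse at r₁, v² = μ(2/r − 1/a) gives v_p = √[μ(2/r₁ − 1/a_t)] = 35.536 km/s.
First burn Δv₁ = |v_p − v₁| = 7.976 km/s.
Circular speed at r₂: v₂ = √(μ/r₂) = 12.416 km/s.
Transfer-orbit speed at r₂: v_a = √[μ(2/r₂ − 1/a_t)] = 7.2119 km/s.
Second burn Δv₂ = |v₂ − v_a| = 5.204 km/s.
Total Δv = Δv₁ + Δv₂ = 13.18 km/s.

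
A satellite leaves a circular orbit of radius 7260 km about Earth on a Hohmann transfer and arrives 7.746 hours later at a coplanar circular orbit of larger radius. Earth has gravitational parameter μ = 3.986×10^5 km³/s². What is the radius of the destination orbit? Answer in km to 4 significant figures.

r₂ = 55840 km

Transfer time t = 7.746 hours = 27885.6 s, and t = π√(a_t³/μ).
So a_t = (μ t²/π²)^(1/3) = (3.986×10^5 × (27885.6)² / π²)^(1/3) = 31550 km.
Since a_t = (r₁ + r₂)/2, r₂ = 2a_t − r₁ = 2×31550 − 7260 = 55840 km.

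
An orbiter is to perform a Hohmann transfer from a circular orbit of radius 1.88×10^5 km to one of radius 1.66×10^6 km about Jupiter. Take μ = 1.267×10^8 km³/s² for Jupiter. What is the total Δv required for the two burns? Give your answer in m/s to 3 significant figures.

Δv = 13600 m/s

Transfer-ellipse semi-major axis a_t = (r₁ + r₂)/2 = (1.880×10^5 + 1.660×10^6)/2 = 9.240×10^5 km.
Circular speed at r₁: v₁ = √(μ/r₁) = √(1.267×10^8/1.880×10^5) = 25.960 km/s.
Transfer-orbit speed at r₁ (vis-viva): v_p = √[μ(2/r₁ − 1/a_t)] = 34.796 km/s.
First burn Δv₁ = |v_p − v₁| = 8.836 km/s.
At r₂, v₂ = √(μ/r₂) = 8.7364 km/s.
Transfer-orbit speed at r₂: v_a = √[μ(2/r₂ − 1/a_t)] = 3.9407 km/s.
Second burn Δv₂ = |v₂ − v_a| = 4.796 km/s.
Total Δv = Δv₁ + Δv₂ = 13.63 km/s.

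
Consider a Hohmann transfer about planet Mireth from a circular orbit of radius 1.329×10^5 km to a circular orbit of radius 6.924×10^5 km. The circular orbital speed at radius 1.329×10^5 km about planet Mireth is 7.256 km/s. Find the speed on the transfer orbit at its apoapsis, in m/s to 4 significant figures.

v = 1804 m/s

From the circular-orbit relation v² = μ/r at r = 1.329×10^5 km: μ = v²r = (7.256)² × 1.329×10^5 = 6.99712×10^6 km³/s².
The Hohmann ellipse has a_t = (r₁ + r₂)/2 = 4.1265×10^5 km.
The apoapsis of the transfer ellipse is at r = 6.924×10^5 km.
Vis-viva: v = √[μ(2/r − 1/a_t)] = √[6.99712×10^6 × (2/6.924×10^5 − 1/4.1265×10^5)] = 1.804 km/s.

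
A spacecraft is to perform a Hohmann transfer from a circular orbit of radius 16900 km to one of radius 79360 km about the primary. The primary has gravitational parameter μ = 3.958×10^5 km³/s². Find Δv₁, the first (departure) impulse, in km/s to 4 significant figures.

Δv₁ = 1.375 km/s

Semi-major axis of the transfer orbit: a_t = (16900 + 79360)/2 = 48130 km.
Circular speed at r = 16900 km: v_c = √(μ/r) = 4.839 km/s.
Transfer-orbit speed at the same r (vis-viva, a = a_t): v_t = √[μ(2/r − 1/a_t)] = 6.214 km/s.
Δv₁ = |v_t − v_c| = |6.214 − 4.839| = 1.375 km/s.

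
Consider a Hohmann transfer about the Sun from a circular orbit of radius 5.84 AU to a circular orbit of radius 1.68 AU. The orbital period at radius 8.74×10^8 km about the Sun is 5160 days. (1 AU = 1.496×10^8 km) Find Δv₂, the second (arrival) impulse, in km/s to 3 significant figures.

Δv₂ = 5.66 km/s

From Kepler's third law T² = 4π²r³/μ at r = 8.74×10^8 km, T = 5160 days = 5160 × 86400 s = 4.45824×10^8 s: μ = 4π²r³/T² = 1.32607×10^11 km³/s².
In km: r₁ = 5.84 × 1.496×10^8 = 8.73664×10^8 km; r₂ = 1.68 × 1.496×10^8 = 2.51328×10^8 km.
The Hohmann ellipse has a_t = (r₁ + r₂)/2 = 5.62496×10^8 km.
Circular speed at r = 2.51328×10^8 km: v_c = √(μ/r) = 22.970 km/s.
Vis-viva on the transfer ellipse at r = 2.51328×10^8 km gives v_t = √[μ(2/r − 1/a_t)] = 28.627 km/s.
Δv₂ = |v_t − v_c| = |28.627 − 22.970| = 5.657 km/s.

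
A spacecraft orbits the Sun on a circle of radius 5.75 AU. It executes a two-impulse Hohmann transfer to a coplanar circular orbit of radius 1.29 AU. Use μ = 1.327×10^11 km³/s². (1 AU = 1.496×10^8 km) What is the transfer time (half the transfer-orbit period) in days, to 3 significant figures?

t = 1210 days

In km: r₁ = 5.75 × 1.496×10^8 = 8.602×10^8 km; r₂ = 1.29 × 1.496×10^8 = 1.92984×10^8 km.
Transfer-ellipse semi-major axis a_t = (r₁ + r₂)/2 = (8.602×10^8 + 1.92984×10^8)/2 = 5.26592×10^8 km.
Half the transfer-orbit period gives t = π√(a_t³/μ) = 1.042×10^8 s.
Converting: 1.042×10^8 s ÷ 86400 s/day = 1210 days.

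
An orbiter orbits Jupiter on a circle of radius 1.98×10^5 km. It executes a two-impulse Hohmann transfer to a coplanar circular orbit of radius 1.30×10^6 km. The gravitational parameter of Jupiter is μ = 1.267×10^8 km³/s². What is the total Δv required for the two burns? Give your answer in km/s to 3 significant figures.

Δv = 12.8 km/s

The Hohmann ellipse has a_t = (r₁ + r₂)/2 = 7.490×10^5 km.
Circular speed at r₁: v₁ = √(μ/r₁) = √(1.267×10^8/1.980×10^5) = 25.30 km/s.
Transfer-orbit speed at r₁ (vis-viva): v_p = √[μ(2/r₁ − 1/a_t)] = 33.33 km/s.
First burn Δv₁ = |v_p − v₁| = 8.030 km/s.
At r₂, v₂ = √(μ/r₂) = 9.872 km/s.
Transfer-orbit speed at r₂: v_a = √[μ(2/r₂ − 1/a_t)] = 5.076 km/s.
Second burn Δv₂ = |v₂ − v_a| = 4.796 km/s.
Δv = Δv₁ + Δv₂ = 8.030 + 4.796 = 12.83 km/s.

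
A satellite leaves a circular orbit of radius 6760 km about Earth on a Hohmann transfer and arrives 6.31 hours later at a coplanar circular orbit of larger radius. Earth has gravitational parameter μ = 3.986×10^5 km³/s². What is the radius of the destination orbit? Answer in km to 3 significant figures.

Transfer time t = 6.31 hours = 22716 s, and t = π√(a_t³/μ).
So a_t = (μ t²/π²)^(1/3) = (3.986×10^5 × (22716)² / π²)^(1/3) = 27519 km.
Since a_t = (r₁ + r₂)/2, r₂ = 2a_t − r₁ = 2×27519 − 6760 = 48278 km.

r₂ = 48300 km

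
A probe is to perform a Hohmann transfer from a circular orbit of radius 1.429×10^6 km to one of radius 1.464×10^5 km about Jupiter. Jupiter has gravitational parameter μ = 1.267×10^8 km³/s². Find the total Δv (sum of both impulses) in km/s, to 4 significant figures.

The Hohmann ellipse has a_t = (r₁ + r₂)/2 = 7.877×10^5 km.
Circular speed at r₁: v₁ = √(μ/r₁) = √(1.267×10^8/1.429×10^6) = 9.4161 km/s.
Transfer-orbit speed at r₁ (vis-viva): v_a = √[μ(2/r₁ − 1/a_t)] = 4.0594 km/s.
First burn Δv₁ = |v_a − v₁| = 5.3567 km/s.
Circular speed at r₂: v₂ = √(μ/r₂) = 29.4183 km/s.
Transfer-orbit speed at r₂: v_p = √[μ(2/r₂ − 1/a_t)] = 39.6236 km/s.
Second burn Δv₂ = |v₂ − v_p| = 10.205 km/s.
Total Δv = Δv₁ + Δv₂ = 15.56 km/s.

Δv = 15.56 km/s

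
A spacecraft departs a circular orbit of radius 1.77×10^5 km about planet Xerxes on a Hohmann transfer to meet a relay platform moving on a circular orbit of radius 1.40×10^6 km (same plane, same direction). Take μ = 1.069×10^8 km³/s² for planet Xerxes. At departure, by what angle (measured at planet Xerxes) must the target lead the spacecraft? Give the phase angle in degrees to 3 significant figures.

The Hohmann ellipse has a_t = (r₁ + r₂)/2 = 7.885×10^5 km.
The half-period of the transfer ellipse is t = π√(a_t³/μ) = 2.1275×10^5 s.
The target's mean motion on its circular orbit is ω₂ = √(μ/r₂³) = 6.2416×10^-6 rad/s.
Angle swept by the target during transfer: ω₂·t = 1.3279 rad = 76.08°.
Arrival is 180° from departure on the ellipse, so φ = 180° − 76.08° = 104°.

φ = 104°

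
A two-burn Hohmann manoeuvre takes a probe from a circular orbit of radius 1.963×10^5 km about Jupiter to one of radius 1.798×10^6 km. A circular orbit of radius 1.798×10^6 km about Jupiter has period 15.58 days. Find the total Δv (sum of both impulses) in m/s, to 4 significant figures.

From Kepler's third law T² = 4π²r³/μ at r = 1.798×10^6 km, T = 15.58 days = 15.58 × 86400 s = 1.346112×10^6 s: μ = 4π²r³/T² = 1.26639×10^8 km³/s².
Semi-major axis of the transfer orbit: a_t = (1.963×10^5 + 1.798×10^6)/2 = 9.9715×10^5 km.
At r₁ the circular-orbit speed is v₁ = √(μ/r₁) = 25.3994 km/s.
On the transfer ellipse at r₁, vis-viva equation gives v_p = √[μ(2/r₁ − 1/a_t)] = 34.1065 km/s.
First burn Δv₁ = |v_p − v₁| = 8.707 km/s.
Circular speed at r₂: v₂ = √(μ/r₂) = 8.3924 km/s.
Transfer-orbit speed at r₂: v_a = √[μ(2/r₂ − 1/a_t)] = 3.7236 km/s.
Second burn Δv₂ = |v₂ − v_a| = 4.669 km/s.
Δv = Δv₁ + Δv₂ = 8.707 + 4.669 = 13.38 km/s.

Δv = 13380 m/s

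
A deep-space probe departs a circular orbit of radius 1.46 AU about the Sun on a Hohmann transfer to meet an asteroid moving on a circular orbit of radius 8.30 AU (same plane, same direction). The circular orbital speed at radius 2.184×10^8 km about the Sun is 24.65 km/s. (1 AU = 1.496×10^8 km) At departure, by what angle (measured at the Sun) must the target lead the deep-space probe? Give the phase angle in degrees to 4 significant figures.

φ = 98.85°

From the circular-orbit relation v² = μ/r at r = 2.184×10^8 km: μ = v²r = (24.65)² × 2.184×10^8 = 1.32705×10^11 km³/s².
In km: r₁ = 1.46 × 1.496×10^8 = 2.18416×10^8 km; r₂ = 8.30 × 1.496×10^8 = 1.24168×10^9 km.
Transfer-ellipse semi-major axis a_t = (r₁ + r₂)/2 = (2.18416×10^8 + 1.24168×10^9)/2 = 7.30048×10^8 km.
The half-period of the transfer ellipse is t = π√(a_t³/μ) = 1.701×10^8 s.
Target angular speed ω₂ = √(μ/r₂³) = 8.326×10^-9 rad/s.
Angle swept by the target during transfer: ω₂·t = 1.4163 rad = 81.15°.
Arrival is 180° from departure on the ellipse, so φ = 180° − 81.15° = 98.85°.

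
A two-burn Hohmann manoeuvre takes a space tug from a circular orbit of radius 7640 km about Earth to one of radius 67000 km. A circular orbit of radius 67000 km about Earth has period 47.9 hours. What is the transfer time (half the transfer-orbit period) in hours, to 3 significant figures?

t = 9.96 hours

From Kepler's third law T² = 4π²r³/μ at r = 67000 km, T = 47.9 hours = 47.9 × 3600 s = 1.7244×10^5 s: μ = 4π²r³/T² = 3.99308×10^5 km³/s².
Transfer-ellipse semi-major axis a_t = (r₁ + r₂)/2 = (7640 + 67000)/2 = 37320 km.
By Kepler's third law the transfer-orbit period is T = 2π√(a_t³/μ), so t = T/2 = 35840 s.
Converting: 35840 s ÷ 3600 s/hour = 9.96 hours.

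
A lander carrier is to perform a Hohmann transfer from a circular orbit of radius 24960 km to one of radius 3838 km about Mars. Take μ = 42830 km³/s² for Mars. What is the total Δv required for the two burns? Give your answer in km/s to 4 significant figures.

Transfer-ellipse semi-major axis a_t = (r₁ + r₂)/2 = (24960 + 3838)/2 = 14399 km.
Circular speed at r₁: v₁ = √(μ/r₁) = √(42830/24960) = 1.30994 km/s.
Transfer-orbit speed at r₁ (vis-viva): v_a = √[μ(2/r₁ − 1/a_t)] = 0.676298 km/s.
First burn Δv₁ = |v_a − v₁| = 0.63364 km/s.
Circular speed at r₂: v₂ = √(μ/r₂) = 3.3406 km/s.
Transfer-orbit speed at r₂: v_p = √[μ(2/r₂ − 1/a_t)] = 4.3982 km/s.
Second burn Δv₂ = |v₂ − v_p| = 1.0576 km/s.
Δv = Δv₁ + Δv₂ = 0.63364 + 1.0576 = 1.691 km/s.

Δv = 1.691 km/s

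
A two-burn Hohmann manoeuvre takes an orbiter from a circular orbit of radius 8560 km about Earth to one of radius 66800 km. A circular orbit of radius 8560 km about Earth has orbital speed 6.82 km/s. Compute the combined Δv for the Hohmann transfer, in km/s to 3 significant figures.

Δv = 3.54 km/s

From the circular-orbit relation v² = μ/r at r = 8560 km: μ = v²r = (6.82)² × 8560 = 3.98146×10^5 km³/s².
The Hohmann ellipse has a_t = (r₁ + r₂)/2 = 37680 km.
Circular speed at r₁: v₁ = √(μ/r₁) = √(3.98146×10^5/8560) = 6.8200 km/s.
On the transfer ellipse at r₁, vis-viva gives v_p = √[μ(2/r₁ − 1/a_t)] = 9.0807 km/s.
First burn Δv₁ = |v_p − v₁| = 2.2607 km/s.
Circular speed at r₂: v₂ = √(μ/r₂) = 2.44137 km/s.
Transfer-orbit speed at r₂: v_a = √[μ(2/r₂ − 1/a_t)] = 1.16363 km/s.
Second burn Δv₂ = |v₂ − v_a| = 1.2777 km/s.
Δv = Δv₁ + Δv₂ = 2.2607 + 1.2777 = 3.538 km/s.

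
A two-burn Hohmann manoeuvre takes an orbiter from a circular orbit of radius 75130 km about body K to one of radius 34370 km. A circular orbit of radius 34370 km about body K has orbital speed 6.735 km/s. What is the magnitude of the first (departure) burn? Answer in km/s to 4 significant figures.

From the circular-orbit relation v² = μ/r at r = 34370 km: μ = v²r = (6.735)² × 34370 = 1.55903×10^6 km³/s².
The Hohmann ellipse has a_t = (r₁ + r₂)/2 = 54750 km.
On the circular orbit at r = 75130 km, v_c = √(μ/r) = 4.55534 km/s.
Vis-viva on the transfer ellipse at r = 75130 km gives v_t = √[μ(2/r − 1/a_t)] = 3.60926 km/s.
Δv₁ = |v_t − v_c| = |3.60926 − 4.55534| = 0.9461 km/s.

Δv₁ = 0.9461 km/s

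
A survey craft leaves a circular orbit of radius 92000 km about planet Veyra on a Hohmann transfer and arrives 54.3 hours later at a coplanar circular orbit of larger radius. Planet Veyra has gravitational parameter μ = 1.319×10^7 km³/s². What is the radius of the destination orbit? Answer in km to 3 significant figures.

Transfer time t = 54.3 hours = 1.9548×10^5 s, and t = π√(a_t³/μ).
So a_t = (μ t²/π²)^(1/3) = (1.319×10^7 × (1.9548×10^5)² / π²)^(1/3) = 3.7101×10^5 km.
Since a_t = (r₁ + r₂)/2, r₂ = 2a_t − r₁ = 2×3.7101×10^5 − 92000 = 6.5002×10^5 km.

r₂ = 6.50×10^5 km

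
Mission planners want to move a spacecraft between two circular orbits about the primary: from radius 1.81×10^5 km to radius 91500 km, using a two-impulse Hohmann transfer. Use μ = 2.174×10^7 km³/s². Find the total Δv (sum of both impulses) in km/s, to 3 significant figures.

Transfer-ellipse semi-major axis a_t = (r₁ + r₂)/2 = (1.810×10^5 + 91500)/2 = 1.3625×10^5 km.
At r₁ the circular-orbit speed is v₁ = √(μ/r₁) = 10.959 km/s.
On the transfer ellipse at r₁, vis-viva gives v_a = √[μ(2/r₁ − 1/a_t)] = 8.9812 km/s.
First burn Δv₁ = |v_a − v₁| = 1.978 km/s.
At r₂, v₂ = √(μ/r₂) = 15.414 km/s.
Transfer-orbit speed at r₂: v_p = √[μ(2/r₂ − 1/a_t)] = 17.766 km/s.
Second burn Δv₂ = |v₂ − v_p| = 2.352 km/s.
Total Δv = Δv₁ + Δv₂ = 4.330 km/s.

Δv = 4.33 km/s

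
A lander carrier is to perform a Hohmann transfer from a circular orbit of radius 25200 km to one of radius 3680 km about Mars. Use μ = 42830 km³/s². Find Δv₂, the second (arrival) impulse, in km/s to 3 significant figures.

The Hohmann ellipse has a_t = (r₁ + r₂)/2 = 14440 km.
On the circular orbit at r = 3680 km, v_c = √(μ/r) = 3.412 km/s.
Vis-viva on the transfer ellipse at r = 3680 km gives v_t = √[μ(2/r − 1/a_t)] = 4.507 km/s.
Δv₂ = |v_t − v_c| = |4.507 − 3.412| = 1.095 km/s.

Δv₂ = 1.10 km/s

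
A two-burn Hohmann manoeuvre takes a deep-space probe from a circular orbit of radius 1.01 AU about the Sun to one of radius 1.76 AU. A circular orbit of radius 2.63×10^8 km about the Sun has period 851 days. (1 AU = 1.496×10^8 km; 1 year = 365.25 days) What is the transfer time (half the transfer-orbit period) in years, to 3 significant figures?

From Kepler's third law T² = 4π²r³/μ at r = 2.63×10^8 km, T = 851 days = 851 × 86400 s = 7.35264×10^7 s: μ = 4π²r³/T² = 1.32844×10^11 km³/s².
In km: r₁ = 1.01 × 1.496×10^8 = 1.51096×10^8 km; r₂ = 1.76 × 1.496×10^8 = 2.63296×10^8 km.
Semi-major axis of the transfer orbit: a_t = (1.51096×10^8 + 2.63296×10^8)/2 = 2.07196×10^8 km.
Half the transfer-orbit period gives t = π√(a_t³/μ) = 2.571×10^7 s.
Converting: 2.571×10^7 s ÷ 3.15576×10^7 s/year (365.25 × 86400) = 0.815 years.

t = 0.815 years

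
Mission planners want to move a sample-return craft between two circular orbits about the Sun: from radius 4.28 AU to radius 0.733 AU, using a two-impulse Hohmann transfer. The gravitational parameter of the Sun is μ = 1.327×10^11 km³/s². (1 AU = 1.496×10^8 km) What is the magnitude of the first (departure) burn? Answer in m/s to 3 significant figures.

In km: r₁ = 4.28 × 1.496×10^8 = 6.40288×10^8 km; r₂ = 0.733 × 1.496×10^8 = 1.096568×10^8 km.
The Hohmann ellipse has a_t = (r₁ + r₂)/2 = 3.749724×10^8 km.
On the circular orbit at r = 6.40288×10^8 km, v_c = √(μ/r) = 14.396 km/s.
Vis-viva on the transfer ellipse at r = 6.40288×10^8 km gives v_t = √[μ(2/r − 1/a_t)] = 7.7851 km/s.
Δv₁ = |v_t − v_c| = |7.7851 − 14.396| = 6.611 km/s.

Δv₁ = 6610 m/s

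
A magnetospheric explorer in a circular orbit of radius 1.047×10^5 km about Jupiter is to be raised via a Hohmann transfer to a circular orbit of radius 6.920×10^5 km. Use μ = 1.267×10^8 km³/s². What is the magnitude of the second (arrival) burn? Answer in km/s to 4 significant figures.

Δv₂ = 6.594 km/s

The Hohmann ellipse has a_t = (r₁ + r₂)/2 = 3.9835×10^5 km.
On the circular orbit at r = 6.920×10^5 km, v_c = √(μ/r) = 13.531 km/s.
Vis-viva on the transfer ellipse at r = 6.920×10^5 km gives v_t = √[μ(2/r − 1/a_t)] = 6.9371 km/s.
Δv₂ = |v_t − v_c| = |6.9371 − 13.531| = 6.594 km/s.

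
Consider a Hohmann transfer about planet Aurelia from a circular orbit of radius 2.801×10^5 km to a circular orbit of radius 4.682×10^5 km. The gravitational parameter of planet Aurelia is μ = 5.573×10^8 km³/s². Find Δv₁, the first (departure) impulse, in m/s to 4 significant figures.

Δv₁ = 5292 m/s

Transfer-ellipse semi-major axis a_t = (r₁ + r₂)/2 = (2.801×10^5 + 4.682×10^5)/2 = 3.7415×10^5 km.
Circular speed at r = 2.801×10^5 km: v_c = √(μ/r) = 44.6055 km/s.
Transfer-orbit speed at the same r (vis-viva, a = a_t): v_t = √[μ(2/r − 1/a_t)] = 49.8977 km/s.
Δv₁ = |v_t − v_c| = |49.8977 − 44.6055| = 5.292 km/s.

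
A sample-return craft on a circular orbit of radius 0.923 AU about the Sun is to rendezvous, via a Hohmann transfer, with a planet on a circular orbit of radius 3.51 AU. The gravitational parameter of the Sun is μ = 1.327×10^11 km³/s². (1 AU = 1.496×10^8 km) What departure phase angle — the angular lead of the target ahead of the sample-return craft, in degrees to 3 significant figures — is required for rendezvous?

φ = 89.7°

In km: r₁ = 0.923 × 1.496×10^8 = 1.380808×10^8 km; r₂ = 3.51 × 1.496×10^8 = 5.25096×10^8 km.
Transfer-ellipse semi-major axis a_t = (r₁ + r₂)/2 = (1.380808×10^8 + 5.25096×10^8)/2 = 3.315884×10^8 km.
Transfer time t = π√(a_t³/μ) = 5.2073×10^7 s.
Target angular speed ω₂ = √(μ/r₂³) = 3.0275×10^-8 rad/s.
Angle swept by the target during transfer: ω₂·t = 1.5765 rad = 90.33°.
Arrival is 180° from departure on the ellipse, so φ = 180° − 90.33° = 89.7°.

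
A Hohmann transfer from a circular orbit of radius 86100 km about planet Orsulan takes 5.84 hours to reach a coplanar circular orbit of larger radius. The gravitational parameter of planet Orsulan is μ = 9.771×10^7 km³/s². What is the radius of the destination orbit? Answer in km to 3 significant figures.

r₂ = 2.41×10^5 km

Transfer time t = 5.84 hours = 21024 s, and t = π√(a_t³/μ).
So a_t = (μ t²/π²)^(1/3) = (9.771×10^7 × (21024)² / π²)^(1/3) = 1.6356×10^5 km.
Since a_t = (r₁ + r₂)/2, r₂ = 2a_t − r₁ = 2×1.6356×10^5 − 86100 = 2.4102×10^5 km.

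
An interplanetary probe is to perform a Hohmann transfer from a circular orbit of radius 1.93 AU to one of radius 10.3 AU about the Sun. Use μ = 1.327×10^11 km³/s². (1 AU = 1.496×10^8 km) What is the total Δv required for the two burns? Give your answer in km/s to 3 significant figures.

In km: r₁ = 1.93 × 1.496×10^8 = 2.88728×10^8 km; r₂ = 10.3 × 1.496×10^8 = 1.54088×10^9 km.
Transfer-ellipse semi-major axis a_t = (r₁ + r₂)/2 = (2.88728×10^8 + 1.54088×10^9)/2 = 9.14804×10^8 km.
Circular speed at r₁: v₁ = √(μ/r₁) = √(1.327×10^11/2.88728×10^8) = 21.438 km/s.
On the transfer ellipse at r₁, v² = μ(2/r − 1/a) gives v_p = √[μ(2/r₁ − 1/a_t)] = 27.823 km/s.
First burn Δv₁ = |v_p − v₁| = 6.385 km/s.
Circular speed at r₂: v₂ = √(μ/r₂) = 9.2801 km/s.
Transfer-orbit speed at r₂: v_a = √[μ(2/r₂ − 1/a_t)] = 5.2135 km/s.
Second burn Δv₂ = |v₂ − v_a| = 4.067 km/s.
Total Δv = Δv₁ + Δv₂ = 10.45 km/s.

Δv = 10.5 km/s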